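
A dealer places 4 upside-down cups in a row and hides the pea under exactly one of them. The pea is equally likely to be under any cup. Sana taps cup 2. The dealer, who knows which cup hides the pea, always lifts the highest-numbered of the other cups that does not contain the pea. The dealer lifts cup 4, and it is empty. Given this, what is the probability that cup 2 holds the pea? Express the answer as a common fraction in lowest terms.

1/3

Consider each possible location of the pea in turn.
If it is under any of cups 1, 2, and 3 (prior 1/4 each): cup 4 is the highest-numbered option available, probability 1; weight (1/4)·1 = 1/4 each.
If it is under cup 4 (prior 1/4): the dealer opened cup 4, so this case is ruled out; weight (1/4)·0 = 0.
The weights sum to 3/4.
So P(the pea under cup 2 | the dealer opened cup 4) = (1/4) / (3/4) = 1/3.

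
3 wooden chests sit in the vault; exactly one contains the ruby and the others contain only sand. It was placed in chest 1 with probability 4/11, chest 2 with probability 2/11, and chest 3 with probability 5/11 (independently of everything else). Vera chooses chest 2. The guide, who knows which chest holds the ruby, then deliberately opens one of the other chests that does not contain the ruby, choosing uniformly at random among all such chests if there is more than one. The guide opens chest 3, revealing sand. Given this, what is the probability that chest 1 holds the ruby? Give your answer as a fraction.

4/5

Condition on the true location of the ruby.
If it is in chest 1 (prior 4/11): the guide has no choice, probability 1; weight (4/11)·1 = 4/11.
If it is in chest 2 (prior 2/11): the guide has 2 equally likely choices, so probability 1/2; weight (2/11)·(1/2) = 1/11.
If it is in chest 3 (prior 5/11): the guide opened chest 3, so this case is ruled out; weight (5/11)·0 = 0.
The weights sum to 5/11.
So P(the ruby in chest 1 | the guide opened chest 3) = (4/11) / (5/11) = 4/5.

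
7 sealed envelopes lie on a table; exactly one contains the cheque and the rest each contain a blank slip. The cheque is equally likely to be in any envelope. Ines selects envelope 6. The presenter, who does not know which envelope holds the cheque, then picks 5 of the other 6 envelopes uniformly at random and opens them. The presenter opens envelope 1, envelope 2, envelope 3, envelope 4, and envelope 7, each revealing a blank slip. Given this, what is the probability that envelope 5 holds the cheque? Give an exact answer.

1/2

Condition on the true location of the cheque.
If it is in any of envelopes 1, 2, 3, 4, and 7 (prior 1/7 each): that envelope was opened and seen not to hold the prize — ruled out; weight (1/7)·0 = 0 each.
If it is in either of envelopes 5 and 6 (prior 1/7 each): the presenter picks exactly this set with probability 1/6 regardless, and none is the prize; weight (1/7)·(1/6) = 1/42 each.
The weights sum to 1/21.
So P(the cheque in envelope 5 | the presenter opened envelope 1, envelope 2, envelope 3, envelope 4, and envelope 7) = (1/42) / (1/21) = 1/2.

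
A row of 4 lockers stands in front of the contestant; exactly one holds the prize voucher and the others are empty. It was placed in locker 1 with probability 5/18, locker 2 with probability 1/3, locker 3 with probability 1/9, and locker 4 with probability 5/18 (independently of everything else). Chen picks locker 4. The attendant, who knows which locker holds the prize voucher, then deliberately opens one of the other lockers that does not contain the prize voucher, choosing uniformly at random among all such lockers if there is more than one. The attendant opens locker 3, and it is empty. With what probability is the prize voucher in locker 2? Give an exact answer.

18/43

Condition on the true location of the prize voucher.
If it is in locker 1 (prior 5/18): the attendant has 2 equally likely choices, so probability 1/2; weight (5/18)·(1/2) = 5/36.
If it is in locker 2 (prior 1/3): the attendant has 2 equally likely choices, so probability 1/2; weight (1/3)·(1/2) = 1/6.
If it is in locker 3 (prior 1/9): the attendant opened locker 3, so this case is ruled out; weight (1/9)·0 = 0.
If it is in locker 4 (prior 5/18): the attendant has 3 equally likely choices, so probability 1/3; weight (5/18)·(1/3) = 5/54.
The weights sum to 43/108.
So P(the prize voucher in locker 2 | the attendant opened locker 3) = (1/6) / (43/108) = 18/43.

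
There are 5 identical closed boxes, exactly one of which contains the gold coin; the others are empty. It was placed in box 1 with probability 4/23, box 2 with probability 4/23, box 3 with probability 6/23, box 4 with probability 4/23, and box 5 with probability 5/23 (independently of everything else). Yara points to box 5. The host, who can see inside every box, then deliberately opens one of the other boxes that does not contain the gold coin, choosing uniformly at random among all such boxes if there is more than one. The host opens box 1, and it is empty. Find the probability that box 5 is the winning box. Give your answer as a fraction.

Consider each possible location of the gold coin in turn.
If it is in box 1 (prior 4/23): the host opened box 1, so this case is ruled out; weight (4/23)·0 = 0.
If it is in either of boxes 2 and 4 (prior 4/23 each): the host has 3 equally likely choices, so probability 1/3; weight (4/23)·(1/3) = 4/69 each.
If it is in box 3 (prior 6/23): the host has 3 equally likely choices, so probability 1/3; weight (6/23)·(1/3) = 2/23.
If it is in box 5 (prior 5/23): the host has 4 equally likely choices, so probability 1/4; weight (5/23)·(1/4) = 5/92.
The weights sum to 71/276.
So P(the gold coin in box 5 | the host opened box 1) = (5/92) / (71/276) = 15/71.

15/71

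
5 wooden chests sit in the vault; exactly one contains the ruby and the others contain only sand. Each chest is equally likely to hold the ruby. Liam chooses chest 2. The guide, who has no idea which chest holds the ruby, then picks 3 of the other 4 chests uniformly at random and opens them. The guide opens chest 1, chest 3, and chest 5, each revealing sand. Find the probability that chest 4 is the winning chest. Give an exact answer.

Consider each possible location of the ruby in turn.
If it is in any of chests 1, 3, and 5 (prior 1/5 each): that chest was opened and seen not to hold the prize — ruled out; weight (1/5)·0 = 0 each.
If it is in either of chests 2 and 4 (prior 1/5 each): the guide picks exactly this set with probability 1/4 regardless, and none is the prize; weight (1/5)·(1/4) = 1/20 each.
The weights sum to 1/10.
So P(the ruby in chest 4 | the guide opened chest 1, chest 3, and chest 5) = (1/20) / (1/10) = 1/2.

1/2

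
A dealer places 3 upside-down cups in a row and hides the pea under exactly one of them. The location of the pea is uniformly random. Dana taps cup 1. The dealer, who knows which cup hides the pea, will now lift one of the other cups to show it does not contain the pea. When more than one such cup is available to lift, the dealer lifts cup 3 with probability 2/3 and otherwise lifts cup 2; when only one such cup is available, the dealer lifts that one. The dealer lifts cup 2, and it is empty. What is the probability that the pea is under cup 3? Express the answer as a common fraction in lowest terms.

Condition on the true location of the pea.
If it is under cup 1 (prior 1/3): cup 3 is available but not opened, probability 1/3; weight (1/3)·(1/3) = 1/9.
If it is under cup 2 (prior 1/3): the dealer opened cup 2, so this case is ruled out; weight (1/3)·0 = 0.
If it is under cup 3 (prior 1/3): only cup 2 is available, probability 1; weight (1/3)·1 = 1/3.
The weights sum to 4/9.
So P(the pea under cup 3 | the dealer opened cup 2) = (1/3) / (4/9) = 3/4.

3/4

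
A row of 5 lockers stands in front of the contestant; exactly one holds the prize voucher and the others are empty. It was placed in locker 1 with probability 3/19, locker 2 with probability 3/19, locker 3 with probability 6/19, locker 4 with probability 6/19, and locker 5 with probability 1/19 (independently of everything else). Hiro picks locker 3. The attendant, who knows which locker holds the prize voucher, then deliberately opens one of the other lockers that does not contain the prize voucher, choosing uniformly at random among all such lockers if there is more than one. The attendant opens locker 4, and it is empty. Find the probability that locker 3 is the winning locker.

Apply Bayes' rule, conditioning on where the prize voucher actually is.
If it is in either of lockers 1 and 2 (prior 3/19 each): the attendant has 3 equally likely choices, so probability 1/3; weight (3/19)·(1/3) = 1/19 each.
If it is in locker 3 (prior 6/19): the attendant has 4 equally likely choices, so probability 1/4; weight (6/19)·(1/4) = 3/38.
If it is in locker 4 (prior 6/19): the attendant opened locker 4, so this case is ruled out; weight (6/19)·0 = 0.
If it is in locker 5 (prior 1/19): the attendant has 3 equally likely choices, so probability 1/3; weight (1/19)·(1/3) = 1/57.
The weights sum to 23/114.
So P(the prize voucher in locker 3 | the attendant opened locker 4) = (3/38) / (23/114) = 9/23.

9/23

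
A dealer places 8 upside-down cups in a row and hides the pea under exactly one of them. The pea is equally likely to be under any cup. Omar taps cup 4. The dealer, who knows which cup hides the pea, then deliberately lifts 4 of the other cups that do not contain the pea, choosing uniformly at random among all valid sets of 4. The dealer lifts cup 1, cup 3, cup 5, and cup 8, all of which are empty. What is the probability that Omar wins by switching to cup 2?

Consider each possible location of the pea in turn.
If it is under any of cups 1, 3, 5, and 8 (prior 1/8 each): that cup was opened and seen not to hold the prize — ruled out; weight (1/8)·0 = 0 each.
If it is under any of cups 2, 6, and 7 (prior 1/8 each): the dealer has 15 equally likely choices, so probability 1/15; weight (1/8)·(1/15) = 1/120 each.
If it is under cup 4 (prior 1/8): the dealer has 35 equally likely choices, so probability 1/35; weight (1/8)·(1/35) = 1/280.
The weights sum to 1/35.
So P(the pea under cup 2 | the dealer opened cup 1, cup 3, cup 5, and cup 8) = (1/120) / (1/35) = 7/24.

7/24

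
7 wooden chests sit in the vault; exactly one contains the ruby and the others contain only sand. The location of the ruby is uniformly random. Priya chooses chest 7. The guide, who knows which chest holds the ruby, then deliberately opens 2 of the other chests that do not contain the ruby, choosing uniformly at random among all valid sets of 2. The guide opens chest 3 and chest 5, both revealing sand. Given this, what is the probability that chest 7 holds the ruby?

1/7

Condition on the true location of the ruby.
If it is in any of chests 1, 2, 4, and 6 (prior 1/7 each): the guide has 10 equally likely choices, so probability 1/10; weight (1/7)·(1/10) = 1/70 each.
If it is in either of chests 3 and 5 (prior 1/7 each): that chest was opened and seen not to hold the prize — ruled out; weight (1/7)·0 = 0 each.
If it is in chest 7 (prior 1/7): the guide has 15 equally likely choices, so probability 1/15; weight (1/7)·(1/15) = 1/105.
The weights sum to 1/15.
So P(the ruby in chest 7 | the guide opened chest 3 and chest 5) = (1/105) / (1/15) = 1/7.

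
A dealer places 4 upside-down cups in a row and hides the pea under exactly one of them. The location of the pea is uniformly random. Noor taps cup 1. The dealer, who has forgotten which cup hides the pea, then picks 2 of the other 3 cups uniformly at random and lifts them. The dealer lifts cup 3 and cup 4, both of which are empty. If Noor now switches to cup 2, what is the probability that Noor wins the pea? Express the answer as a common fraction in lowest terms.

1/2

Because the dealer chose which cups to lift without knowing where the pea is, the choice is independent of the prize location. Learning that none of the 2 opened cups holds the pea simply rules out those 2 locations and leaves the remaining 2 cups still equally likely by symmetry.
So P(the pea under cup 2) = 1/2.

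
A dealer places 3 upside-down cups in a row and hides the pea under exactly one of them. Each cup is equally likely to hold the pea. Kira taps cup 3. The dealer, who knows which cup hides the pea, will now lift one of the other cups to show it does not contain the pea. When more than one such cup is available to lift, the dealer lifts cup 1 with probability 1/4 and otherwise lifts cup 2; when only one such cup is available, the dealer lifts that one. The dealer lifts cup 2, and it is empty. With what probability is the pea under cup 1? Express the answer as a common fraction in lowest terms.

Consider each possible location of the pea in turn.
If it is under cup 1 (prior 1/3): only cup 2 is available, probability 1; weight (1/3)·1 = 1/3.
If it is under cup 2 (prior 1/3): the dealer opened cup 2, so this case is ruled out; weight (1/3)·0 = 0.
If it is under cup 3 (prior 1/3): cup 1 is available but not opened, probability 3/4; weight (1/3)·(3/4) = 1/4.
The weights sum to 7/12.
So P(the pea under cup 1 | the dealer opened cup 2) = (1/3) / (7/12) = 4/7.

4/7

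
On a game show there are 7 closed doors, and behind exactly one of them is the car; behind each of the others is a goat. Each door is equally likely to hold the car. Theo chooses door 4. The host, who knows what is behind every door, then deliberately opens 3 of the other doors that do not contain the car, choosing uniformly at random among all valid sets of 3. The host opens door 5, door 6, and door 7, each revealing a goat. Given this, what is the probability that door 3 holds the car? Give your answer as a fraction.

Apply Bayes' rule, conditioning on where the car actually is.
If it is behind any of doors 1, 2, and 3 (prior 1/7 each): the host has 10 equally likely choices, so probability 1/10; weight (1/7)·(1/10) = 1/70 each.
If it is behind door 4 (prior 1/7): the host has 20 equally likely choices, so probability 1/20; weight (1/7)·(1/20) = 1/140.
If it is behind any of doors 5, 6, and 7 (prior 1/7 each): that door was opened and seen not to hold the prize — ruled out; weight (1/7)·0 = 0 each.
The weights sum to 1/20.
So P(the car behind door 3 | the host opened door 5, door 6, and door 7) = (1/70) / (1/20) = 2/7.

2/7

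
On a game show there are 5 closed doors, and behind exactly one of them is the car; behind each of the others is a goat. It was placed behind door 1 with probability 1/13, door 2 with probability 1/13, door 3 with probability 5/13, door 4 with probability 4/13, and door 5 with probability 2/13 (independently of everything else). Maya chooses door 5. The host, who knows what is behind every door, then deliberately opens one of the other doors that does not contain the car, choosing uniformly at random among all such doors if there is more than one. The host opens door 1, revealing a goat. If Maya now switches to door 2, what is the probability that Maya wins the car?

Condition on the true location of the car.
If it is behind door 1 (prior 1/13): the host opened door 1, so this case is ruled out; weight (1/13)·0 = 0.
If it is behind door 2 (prior 1/13): the host has 3 equally likely choices, so probability 1/3; weight (1/13)·(1/3) = 1/39.
If it is behind door 3 (prior 5/13): the host has 3 equally likely choices, so probability 1/3; weight (5/13)·(1/3) = 5/39.
If it is behind door 4 (prior 4/13): the host has 3 equally likely choices, so probability 1/3; weight (4/13)·(1/3) = 4/39.
If it is behind door 5 (prior 2/13): the host has 4 equally likely choices, so probability 1/4; weight (2/13)·(1/4) = 1/26.
The weights sum to 23/78.
So P(the car behind door 2 | the host opened door 1) = (1/39) / (23/78) = 2/23.

2/23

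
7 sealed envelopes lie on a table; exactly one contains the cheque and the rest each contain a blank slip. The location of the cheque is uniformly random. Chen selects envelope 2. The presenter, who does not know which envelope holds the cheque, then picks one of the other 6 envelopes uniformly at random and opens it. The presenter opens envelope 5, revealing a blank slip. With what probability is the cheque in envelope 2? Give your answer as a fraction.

Because the presenter chose which envelope to open without knowing where the cheque is, the choice is independent of the prize location. Learning that envelope 5 does not hold the cheque simply rules out that one location and leaves the remaining 6 envelopes still equally likely by symmetry.
So P(the cheque in envelope 2) = 1/6.

1/6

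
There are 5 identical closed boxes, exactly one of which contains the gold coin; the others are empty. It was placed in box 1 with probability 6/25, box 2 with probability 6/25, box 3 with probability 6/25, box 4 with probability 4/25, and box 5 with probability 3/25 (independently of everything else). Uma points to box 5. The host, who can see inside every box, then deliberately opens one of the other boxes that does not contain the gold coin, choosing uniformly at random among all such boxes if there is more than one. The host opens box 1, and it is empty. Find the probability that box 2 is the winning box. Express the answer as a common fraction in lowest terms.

Condition on the true location of the gold coin.
If it is in box 1 (prior 6/25): the host opened box 1, so this case is ruled out; weight (6/25)·0 = 0.
If it is in either of boxes 2 and 3 (prior 6/25 each): the host has 3 equally likely choices, so probability 1/3; weight (6/25)·(1/3) = 2/25 each.
If it is in box 4 (prior 4/25): the host has 3 equally likely choices, so probability 1/3; weight (4/25)·(1/3) = 4/75.
If it is in box 5 (prior 3/25): the host has 4 equally likely choices, so probability 1/4; weight (3/25)·(1/4) = 3/100.
The weights sum to 73/300.
So P(the gold coin in box 2 | the host opened box 1) = (2/25) / (73/300) = 24/73.

24/73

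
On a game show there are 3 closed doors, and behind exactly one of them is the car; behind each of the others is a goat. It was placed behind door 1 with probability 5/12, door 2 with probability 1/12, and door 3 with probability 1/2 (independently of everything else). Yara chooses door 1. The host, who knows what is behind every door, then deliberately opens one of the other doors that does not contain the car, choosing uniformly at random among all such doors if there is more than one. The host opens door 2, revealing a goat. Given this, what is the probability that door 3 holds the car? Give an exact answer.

Consider each possible location of the car in turn.
If it is behind door 1 (prior 5/12): the host has 2 equally likely choices, so probability 1/2; weight (5/12)·(1/2) = 5/24.
If it is behind door 2 (prior 1/12): the host opened door 2, so this case is ruled out; weight (1/12)·0 = 0.
If it is behind door 3 (prior 1/2): the host has no choice, probability 1; weight (1/2)·1 = 1/2.
The weights sum to 17/24.
So P(the car behind door 3 | the host opened door 2) = (1/2) / (17/24) = 12/17.

12/17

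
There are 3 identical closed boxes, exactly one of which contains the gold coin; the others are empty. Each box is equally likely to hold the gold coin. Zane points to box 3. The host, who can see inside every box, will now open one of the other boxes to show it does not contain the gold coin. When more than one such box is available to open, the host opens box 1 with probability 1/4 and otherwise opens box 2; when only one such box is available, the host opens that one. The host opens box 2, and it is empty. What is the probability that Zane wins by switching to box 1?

Apply Bayes' rule, conditioning on where the gold coin actually is.
If it is in box 1 (prior 1/3): only box 2 is available, probability 1; weight (1/3)·1 = 1/3.
If it is in box 2 (prior 1/3): the host opened box 2, so this case is ruled out; weight (1/3)·0 = 0.
If it is in box 3 (prior 1/3): box 1 is available but not opened, probability 3/4; weight (1/3)·(3/4) = 1/4.
The weights sum to 7/12.
So P(the gold coin in box 1 | the host opened box 2) = (1/3) / (7/12) = 4/7.

4/7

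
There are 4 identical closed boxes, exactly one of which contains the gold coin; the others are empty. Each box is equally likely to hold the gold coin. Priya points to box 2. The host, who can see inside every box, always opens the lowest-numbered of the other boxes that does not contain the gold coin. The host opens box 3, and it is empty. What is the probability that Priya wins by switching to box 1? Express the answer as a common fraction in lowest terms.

Condition on the true location of the gold coin.
If it is in box 1 (prior 1/4): box 3 is the lowest-numbered option available, probability 1; weight (1/4)·1 = 1/4.
If it is in either of boxes 2 and 4 (prior 1/4 each): the host would have opened box 1 instead, probability 0; weight (1/4)·0 = 0 each.
If it is in box 3 (prior 1/4): the host opened box 3, so this case is ruled out; weight (1/4)·0 = 0.
The weights sum to 1/4.
So P(the gold coin in box 1 | the host opened box 3) = (1/4) / (1/4) = 1.

1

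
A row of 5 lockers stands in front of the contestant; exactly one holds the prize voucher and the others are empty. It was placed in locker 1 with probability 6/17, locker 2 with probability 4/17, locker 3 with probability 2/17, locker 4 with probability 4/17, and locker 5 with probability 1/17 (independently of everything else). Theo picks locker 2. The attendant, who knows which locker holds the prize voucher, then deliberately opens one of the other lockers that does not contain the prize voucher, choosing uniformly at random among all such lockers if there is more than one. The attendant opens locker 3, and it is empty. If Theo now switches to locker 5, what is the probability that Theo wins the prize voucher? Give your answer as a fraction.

Condition on the true location of the prize voucher.
If it is in locker 1 (prior 6/17): the attendant has 3 equally likely choices, so probability 1/3; weight (6/17)·(1/3) = 2/17.
If it is in locker 2 (prior 4/17): the attendant has 4 equally likely choices, so probability 1/4; weight (4/17)·(1/4) = 1/17.
If it is in locker 3 (prior 2/17): the attendant opened locker 3, so this case is ruled out; weight (2/17)·0 = 0.
If it is in locker 4 (prior 4/17): the attendant has 3 equally likely choices, so probability 1/3; weight (4/17)·(1/3) = 4/51.
If it is in locker 5 (prior 1/17): the attendant has 3 equally likely choices, so probability 1/3; weight (1/17)·(1/3) = 1/51.
The weights sum to 14/51.
So P(the prize voucher in locker 5 | the attendant opened locker 3) = (1/51) / (14/51) = 1/14.

1/14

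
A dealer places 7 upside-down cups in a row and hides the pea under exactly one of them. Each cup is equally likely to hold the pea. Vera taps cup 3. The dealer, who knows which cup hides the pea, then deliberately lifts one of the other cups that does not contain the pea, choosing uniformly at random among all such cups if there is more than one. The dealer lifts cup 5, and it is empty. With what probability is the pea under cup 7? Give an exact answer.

Condition on the true location of the pea.
If it is under any of cups 1, 2, 4, 6, and 7 (prior 1/7 each): the dealer has 5 equally likely choices, so probability 1/5; weight (1/7)·(1/5) = 1/35 each.
If it is under cup 3 (prior 1/7): the dealer has 6 equally likely choices, so probability 1/6; weight (1/7)·(1/6) = 1/42.
If it is under cup 5 (prior 1/7): the dealer opened cup 5, so this case is ruled out; weight (1/7)·0 = 0.
The weights sum to 1/6.
So P(the pea under cup 7 | the dealer opened cup 5) = (1/35) / (1/6) = 6/35.

6/35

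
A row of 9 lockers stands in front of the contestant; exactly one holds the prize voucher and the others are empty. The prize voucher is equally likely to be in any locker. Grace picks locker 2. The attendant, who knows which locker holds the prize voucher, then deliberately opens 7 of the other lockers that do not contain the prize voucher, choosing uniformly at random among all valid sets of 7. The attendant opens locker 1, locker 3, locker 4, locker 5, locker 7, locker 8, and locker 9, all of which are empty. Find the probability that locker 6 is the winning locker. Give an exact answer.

8/9

Condition on the true location of the prize voucher.
If it is in any of lockers 1, 3, 4, 5, 7, 8, and 9 (prior 1/9 each): that locker was opened and seen not to hold the prize — ruled out; weight (1/9)·0 = 0 each.
If it is in locker 2 (prior 1/9): the attendant has 8 equally likely choices, so probability 1/8; weight (1/9)·(1/8) = 1/72.
If it is in locker 6 (prior 1/9): the attendant has no choice, probability 1; weight (1/9)·1 = 1/9.
The weights sum to 1/8.
So P(the prize voucher in locker 6 | the attendant opened locker 1, locker 3, locker 4, locker 5, locker 7, locker 8, and locker 9) = (1/9) / (1/8) = 8/9.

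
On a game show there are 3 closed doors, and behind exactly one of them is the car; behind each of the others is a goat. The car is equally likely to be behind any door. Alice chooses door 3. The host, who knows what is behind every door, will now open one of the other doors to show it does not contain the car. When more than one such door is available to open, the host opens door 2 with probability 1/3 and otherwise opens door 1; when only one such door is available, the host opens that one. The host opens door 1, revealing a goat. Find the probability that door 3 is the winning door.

2/5

Apply Bayes' rule, conditioning on where the car actually is.
If it is behind door 1 (prior 1/3): the host opened door 1, so this case is ruled out; weight (1/3)·0 = 0.
If it is behind door 2 (prior 1/3): only door 1 is available, probability 1; weight (1/3)·1 = 1/3.
If it is behind door 3 (prior 1/3): door 2 is available but not opened, probability 2/3; weight (1/3)·(2/3) = 2/9.
The weights sum to 5/9.
So P(the car behind door 3 | the host opened door 1) = (2/9) / (5/9) = 2/5.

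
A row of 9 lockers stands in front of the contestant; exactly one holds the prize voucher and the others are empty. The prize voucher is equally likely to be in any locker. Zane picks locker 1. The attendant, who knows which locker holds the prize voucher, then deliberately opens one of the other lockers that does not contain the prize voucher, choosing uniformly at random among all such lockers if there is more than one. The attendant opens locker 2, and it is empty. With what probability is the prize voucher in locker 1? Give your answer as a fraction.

1/9

Consider each possible location of the prize voucher in turn.
If it is in locker 1 (prior 1/9): the attendant has 8 equally likely choices, so probability 1/8; weight (1/9)·(1/8) = 1/72.
If it is in locker 2 (prior 1/9): the attendant opened locker 2, so this case is ruled out; weight (1/9)·0 = 0.
If it is in any of lockers 3, 4, 5, 6, 7, 8, and 9 (prior 1/9 each): the attendant has 7 equally likely choices, so probability 1/7; weight (1/9)·(1/7) = 1/63 each.
The weights sum to 1/8.
So P(the prize voucher in locker 1 | the attendant opened locker 2) = (1/72) / (1/8) = 1/9.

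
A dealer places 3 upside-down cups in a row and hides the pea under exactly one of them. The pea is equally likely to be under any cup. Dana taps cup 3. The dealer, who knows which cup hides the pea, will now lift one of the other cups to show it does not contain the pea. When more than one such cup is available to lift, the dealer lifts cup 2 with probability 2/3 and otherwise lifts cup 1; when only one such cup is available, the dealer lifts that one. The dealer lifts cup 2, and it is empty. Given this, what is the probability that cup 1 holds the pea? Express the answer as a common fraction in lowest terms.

Apply Bayes' rule, conditioning on where the pea actually is.
If it is under cup 1 (prior 1/3): only cup 2 is available, probability 1; weight (1/3)·1 = 1/3.
If it is under cup 2 (prior 1/3): the dealer opened cup 2, so this case is ruled out; weight (1/3)·0 = 0.
If it is under cup 3 (prior 1/3): cup 2 is available, opened with probability 2/3; weight (1/3)·(2/3) = 2/9.
The weights sum to 5/9.
So P(the pea under cup 1 | the dealer opened cup 2) = (1/3) / (5/9) = 3/5.

3/5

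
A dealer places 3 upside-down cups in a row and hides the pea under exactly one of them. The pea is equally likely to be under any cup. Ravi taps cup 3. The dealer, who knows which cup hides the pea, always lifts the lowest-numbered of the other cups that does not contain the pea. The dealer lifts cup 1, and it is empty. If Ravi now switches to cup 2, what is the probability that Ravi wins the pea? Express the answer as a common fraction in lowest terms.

Apply Bayes' rule, conditioning on where the pea actually is.
If it is under cup 1 (prior 1/3): the dealer opened cup 1, so this case is ruled out; weight (1/3)·0 = 0.
If it is under either of cups 2 and 3 (prior 1/3 each): cup 1 is the lowest-numbered option available, probability 1; weight (1/3)·1 = 1/3 each.
The weights sum to 2/3.
So P(the pea under cup 2 | the dealer opened cup 1) = (1/3) / (2/3) = 1/2.

1/2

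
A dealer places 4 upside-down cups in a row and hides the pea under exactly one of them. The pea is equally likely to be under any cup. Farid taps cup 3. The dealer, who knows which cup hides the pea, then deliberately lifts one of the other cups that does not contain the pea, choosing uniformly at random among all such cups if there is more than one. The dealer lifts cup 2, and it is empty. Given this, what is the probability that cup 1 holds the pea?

Apply Bayes' rule, conditioning on where the pea actually is.
If it is under either of cups 1 and 4 (prior 1/4 each): the dealer has 2 equally likely choices, so probability 1/2; weight (1/4)·(1/2) = 1/8 each.
If it is under cup 2 (prior 1/4): the dealer opened cup 2, so this case is ruled out; weight (1/4)·0 = 0.
If it is under cup 3 (prior 1/4): the dealer has 3 equally likely choices, so probability 1/3; weight (1/4)·(1/3) = 1/12.
The weights sum to 1/3.
So P(the pea under cup 1 | the dealer opened cup 2) = (1/8) / (1/3) = 3/8.

3/8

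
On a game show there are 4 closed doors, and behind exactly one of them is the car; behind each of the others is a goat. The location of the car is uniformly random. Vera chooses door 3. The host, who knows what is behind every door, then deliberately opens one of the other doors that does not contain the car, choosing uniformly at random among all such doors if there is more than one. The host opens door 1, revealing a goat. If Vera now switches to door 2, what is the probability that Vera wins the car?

Apply Bayes' rule, conditioning on where the car actually is.
If it is behind door 1 (prior 1/4): the host opened door 1, so this case is ruled out; weight (1/4)·0 = 0.
If it is behind either of doors 2 and 4 (prior 1/4 each): the host has 2 equally likely choices, so probability 1/2; weight (1/4)·(1/2) = 1/8 each.
If it is behind door 3 (prior 1/4): the host has 3 equally likely choices, so probability 1/3; weight (1/4)·(1/3) = 1/12.
The weights sum to 1/3.
So P(the car behind door 2 | the host opened door 1) = (1/8) / (1/3) = 3/8.

3/8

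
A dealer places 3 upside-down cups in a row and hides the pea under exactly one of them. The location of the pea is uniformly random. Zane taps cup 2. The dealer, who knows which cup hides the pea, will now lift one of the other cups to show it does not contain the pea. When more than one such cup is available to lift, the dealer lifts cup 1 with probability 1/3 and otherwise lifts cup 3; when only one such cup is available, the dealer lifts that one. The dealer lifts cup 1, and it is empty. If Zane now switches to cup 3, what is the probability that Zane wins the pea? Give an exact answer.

Apply Bayes' rule, conditioning on where the pea actually is.
If it is under cup 1 (prior 1/3): the dealer opened cup 1, so this case is ruled out; weight (1/3)·0 = 0.
If it is under cup 2 (prior 1/3): cup 1 is available, opened with probability 1/3; weight (1/3)·(1/3) = 1/9.
If it is under cup 3 (prior 1/3): only cup 1 is available, probability 1; weight (1/3)·1 = 1/3.
The weights sum to 4/9.
So P(the pea under cup 3 | the dealer opened cup 1) = (1/3) / (4/9) = 3/4.

3/4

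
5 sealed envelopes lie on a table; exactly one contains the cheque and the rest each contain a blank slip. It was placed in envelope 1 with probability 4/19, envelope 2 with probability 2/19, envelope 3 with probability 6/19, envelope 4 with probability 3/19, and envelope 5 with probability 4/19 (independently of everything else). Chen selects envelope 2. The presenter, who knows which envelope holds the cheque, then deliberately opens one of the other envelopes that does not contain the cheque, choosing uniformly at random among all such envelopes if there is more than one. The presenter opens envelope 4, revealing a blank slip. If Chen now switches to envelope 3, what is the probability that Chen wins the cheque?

12/31

Apply Bayes' rule, conditioning on where the cheque actually is.
If it is in either of envelopes 1 and 5 (prior 4/19 each): the presenter has 3 equally likely choices, so probability 1/3; weight (4/19)·(1/3) = 4/57 each.
If it is in envelope 2 (prior 2/19): the presenter has 4 equally likely choices, so probability 1/4; weight (2/19)·(1/4) = 1/38.
If it is in envelope 3 (prior 6/19): the presenter has 3 equally likely choices, so probability 1/3; weight (6/19)·(1/3) = 2/19.
If it is in envelope 4 (prior 3/19): the presenter opened envelope 4, so this case is ruled out; weight (3/19)·0 = 0.
The weights sum to 31/114.
So P(the cheque in envelope 3 | the presenter opened envelope 4) = (2/19) / (31/114) = 12/31.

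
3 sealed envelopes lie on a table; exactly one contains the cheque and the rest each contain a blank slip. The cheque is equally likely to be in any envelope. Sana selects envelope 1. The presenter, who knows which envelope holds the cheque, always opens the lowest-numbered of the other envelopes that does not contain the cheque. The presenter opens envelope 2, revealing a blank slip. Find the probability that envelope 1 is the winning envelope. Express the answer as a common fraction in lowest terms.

1/2

Apply Bayes' rule, conditioning on where the cheque actually is.
If it is in either of envelopes 1 and 3 (prior 1/3 each): envelope 2 is the lowest-numbered option available, probability 1; weight (1/3)·1 = 1/3 each.
If it is in envelope 2 (prior 1/3): the presenter opened envelope 2, so this case is ruled out; weight (1/3)·0 = 0.
The weights sum to 2/3.
So P(the cheque in envelope 1 | the presenter opened envelope 2) = (1/3) / (2/3) = 1/2.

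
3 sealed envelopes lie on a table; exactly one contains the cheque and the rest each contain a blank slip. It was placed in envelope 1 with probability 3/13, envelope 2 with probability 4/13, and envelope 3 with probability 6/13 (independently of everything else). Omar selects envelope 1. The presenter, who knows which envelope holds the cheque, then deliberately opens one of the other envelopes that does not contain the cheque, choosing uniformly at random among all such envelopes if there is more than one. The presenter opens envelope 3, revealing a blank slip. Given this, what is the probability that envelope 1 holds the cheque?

3/11

Condition on the true location of the cheque.
If it is in envelope 1 (prior 3/13): the presenter has 2 equally likely choices, so probability 1/2; weight (3/13)·(1/2) = 3/26.
If it is in envelope 2 (prior 4/13): the presenter has no choice, probability 1; weight (4/13)·1 = 4/13.
If it is in envelope 3 (prior 6/13): the presenter opened envelope 3, so this case is ruled out; weight (6/13)·0 = 0.
The weights sum to 11/26.
So P(the cheque in envelope 1 | the presenter opened envelope 3) = (3/26) / (11/26) = 3/11.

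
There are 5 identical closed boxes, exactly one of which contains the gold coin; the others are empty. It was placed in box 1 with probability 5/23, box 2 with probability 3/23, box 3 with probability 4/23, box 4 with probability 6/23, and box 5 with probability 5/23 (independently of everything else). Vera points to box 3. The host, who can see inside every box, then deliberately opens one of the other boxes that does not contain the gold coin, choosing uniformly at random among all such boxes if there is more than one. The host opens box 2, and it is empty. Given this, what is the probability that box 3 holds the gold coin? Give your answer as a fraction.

3/19

Apply Bayes' rule, conditioning on where the gold coin actually is.
If it is in either of boxes 1 and 5 (prior 5/23 each): the host has 3 equally likely choices, so probability 1/3; weight (5/23)·(1/3) = 5/69 each.
If it is in box 2 (prior 3/23): the host opened box 2, so this case is ruled out; weight (3/23)·0 = 0.
If it is in box 3 (prior 4/23): the host has 4 equally likely choices, so probability 1/4; weight (4/23)·(1/4) = 1/23.
If it is in box 4 (prior 6/23): the host has 3 equally likely choices, so probability 1/3; weight (6/23)·(1/3) = 2/23.
The weights sum to 19/69.
So P(the gold coin in box 3 | the host opened box 2) = (1/23) / (19/69) = 3/19.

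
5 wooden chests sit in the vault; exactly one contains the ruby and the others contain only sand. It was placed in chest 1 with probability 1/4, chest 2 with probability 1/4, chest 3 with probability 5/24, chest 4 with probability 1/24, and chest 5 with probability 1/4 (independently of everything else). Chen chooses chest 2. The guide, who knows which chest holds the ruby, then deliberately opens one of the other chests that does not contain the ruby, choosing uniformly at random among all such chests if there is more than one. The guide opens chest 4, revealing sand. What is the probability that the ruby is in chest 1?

12/43

Apply Bayes' rule, conditioning on where the ruby actually is.
If it is in either of chests 1 and 5 (prior 1/4 each): the guide has 3 equally likely choices, so probability 1/3; weight (1/4)·(1/3) = 1/12 each.
If it is in chest 2 (prior 1/4): the guide has 4 equally likely choices, so probability 1/4; weight (1/4)·(1/4) = 1/16.
If it is in chest 3 (prior 5/24): the guide has 3 equally likely choices, so probability 1/3; weight (5/24)·(1/3) = 5/72.
If it is in chest 4 (prior 1/24): the guide opened chest 4, so this case is ruled out; weight (1/24)·0 = 0.
The weights sum to 43/144.
So P(the ruby in chest 1 | the guide opened chest 4) = (1/12) / (43/144) = 12/43.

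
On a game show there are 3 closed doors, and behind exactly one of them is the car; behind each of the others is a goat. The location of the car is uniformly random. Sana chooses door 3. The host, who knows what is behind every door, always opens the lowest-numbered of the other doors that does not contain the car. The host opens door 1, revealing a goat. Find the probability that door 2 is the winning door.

1/2

Apply Bayes' rule, conditioning on where the car actually is.
If it is behind door 1 (prior 1/3): the host opened door 1, so this case is ruled out; weight (1/3)·0 = 0.
If it is behind either of doors 2 and 3 (prior 1/3 each): door 1 is the lowest-numbered option available, probability 1; weight (1/3)·1 = 1/3 each.
The weights sum to 2/3.
So P(the car behind door 2 | the host opened door 1) = (1/3) / (2/3) = 1/2.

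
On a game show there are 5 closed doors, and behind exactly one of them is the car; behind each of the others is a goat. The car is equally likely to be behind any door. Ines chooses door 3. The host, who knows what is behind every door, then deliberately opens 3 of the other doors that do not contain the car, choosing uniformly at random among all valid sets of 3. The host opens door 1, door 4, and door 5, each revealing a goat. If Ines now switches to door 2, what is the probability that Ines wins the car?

Condition on the true location of the car.
If it is behind any of doors 1, 4, and 5 (prior 1/5 each): that door was opened and seen not to hold the prize — ruled out; weight (1/5)·0 = 0 each.
If it is behind door 2 (prior 1/5): the host has no choice, probability 1; weight (1/5)·1 = 1/5.
If it is behind door 3 (prior 1/5): the host has 4 equally likely choices, so probability 1/4; weight (1/5)·(1/4) = 1/20.
The weights sum to 1/4.
So P(the car behind door 2 | the host opened door 1, door 4, and door 5) = (1/5) / (1/4) = 4/5.

4/5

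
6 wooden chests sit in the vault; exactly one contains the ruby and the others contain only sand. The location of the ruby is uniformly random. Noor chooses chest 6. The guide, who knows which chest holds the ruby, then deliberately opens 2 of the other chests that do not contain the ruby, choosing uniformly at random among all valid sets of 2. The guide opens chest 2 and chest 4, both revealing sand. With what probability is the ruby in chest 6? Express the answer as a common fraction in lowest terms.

Apply Bayes' rule, conditioning on where the ruby actually is.
If it is in any of chests 1, 3, and 5 (prior 1/6 each): the guide has 6 equally likely choices, so probability 1/6; weight (1/6)·(1/6) = 1/36 each.
If it is in either of chests 2 and 4 (prior 1/6 each): that chest was opened and seen not to hold the prize — ruled out; weight (1/6)·0 = 0 each.
If it is in chest 6 (prior 1/6): the guide has 10 equally likely choices, so probability 1/10; weight (1/6)·(1/10) = 1/60.
The weights sum to 1/10.
So P(the ruby in chest 6 | the guide opened chest 2 and chest 4) = (1/60) / (1/10) = 1/6.

1/6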